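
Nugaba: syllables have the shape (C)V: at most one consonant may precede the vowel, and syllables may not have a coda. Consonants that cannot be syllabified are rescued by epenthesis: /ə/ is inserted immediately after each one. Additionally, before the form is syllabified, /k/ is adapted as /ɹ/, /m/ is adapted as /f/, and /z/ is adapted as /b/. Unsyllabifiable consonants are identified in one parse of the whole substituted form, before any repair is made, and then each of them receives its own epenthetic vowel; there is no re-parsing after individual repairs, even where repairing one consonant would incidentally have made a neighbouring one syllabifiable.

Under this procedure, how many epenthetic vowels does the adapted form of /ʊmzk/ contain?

After substitution the input is /ʊfbɹ/.
The unsyllabifiable consonants are /f/, /b/, /ɹ/; each receives one epenthetic vowel.

3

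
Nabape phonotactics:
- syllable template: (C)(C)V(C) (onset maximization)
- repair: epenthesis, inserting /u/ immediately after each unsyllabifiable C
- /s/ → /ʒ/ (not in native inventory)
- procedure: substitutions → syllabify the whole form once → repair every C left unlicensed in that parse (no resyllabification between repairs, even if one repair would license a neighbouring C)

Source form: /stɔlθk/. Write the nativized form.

Substitution: /s/ → /ʒ/, giving /ʒtɔlθk/.
The consonants /θ/, /k/ cannot be parsed into a legal (C)(C)V(C) syllable (at most one coda consonant is licensed; onsets may contain at most 2 consonants).
Inserting the epenthetic vowel yields /θ/ → /θu/, /k/ → /ku/.

ʒtɔlθuku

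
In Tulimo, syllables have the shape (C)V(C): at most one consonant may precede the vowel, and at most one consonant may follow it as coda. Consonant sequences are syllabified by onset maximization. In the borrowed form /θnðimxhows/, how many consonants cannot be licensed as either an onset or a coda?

Under (C)V(C), the unsyllabifiable consonants are /θ/, /n/, /x/, /s/ (at most one coda consonant is licensed; onsets are limited to one consonant).

4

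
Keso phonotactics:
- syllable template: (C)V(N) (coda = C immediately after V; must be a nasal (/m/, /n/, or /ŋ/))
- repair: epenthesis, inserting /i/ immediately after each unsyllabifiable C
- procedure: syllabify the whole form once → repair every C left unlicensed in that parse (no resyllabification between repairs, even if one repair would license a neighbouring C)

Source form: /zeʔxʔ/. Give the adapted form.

The consonants /ʔ/, /x/, /ʔ/ cannot be parsed into a legal (C)V(N) syllable (only a nasal (/m/, /n/, or /ŋ/) is licensed in coda position; onsets are limited to one consonant).
Epenthesis after each stranded consonant: /ʔ/ → /ʔi/, /x/ → /xi/, /ʔ/ → /ʔi/.

zeʔixiʔi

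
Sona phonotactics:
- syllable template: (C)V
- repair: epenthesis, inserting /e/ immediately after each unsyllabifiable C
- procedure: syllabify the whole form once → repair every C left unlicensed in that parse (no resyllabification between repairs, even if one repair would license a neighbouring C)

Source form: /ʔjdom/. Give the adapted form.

ʔejedome

The consonants /ʔ/, /j/, /m/ cannot be parsed into a legal (C)V syllable (no codas are permitted; onsets are limited to one consonant).
Each unlicensed consonant becomes the onset of a new syllable: /ʔ/ → /ʔe/, /j/ → /je/, /m/ → /me/.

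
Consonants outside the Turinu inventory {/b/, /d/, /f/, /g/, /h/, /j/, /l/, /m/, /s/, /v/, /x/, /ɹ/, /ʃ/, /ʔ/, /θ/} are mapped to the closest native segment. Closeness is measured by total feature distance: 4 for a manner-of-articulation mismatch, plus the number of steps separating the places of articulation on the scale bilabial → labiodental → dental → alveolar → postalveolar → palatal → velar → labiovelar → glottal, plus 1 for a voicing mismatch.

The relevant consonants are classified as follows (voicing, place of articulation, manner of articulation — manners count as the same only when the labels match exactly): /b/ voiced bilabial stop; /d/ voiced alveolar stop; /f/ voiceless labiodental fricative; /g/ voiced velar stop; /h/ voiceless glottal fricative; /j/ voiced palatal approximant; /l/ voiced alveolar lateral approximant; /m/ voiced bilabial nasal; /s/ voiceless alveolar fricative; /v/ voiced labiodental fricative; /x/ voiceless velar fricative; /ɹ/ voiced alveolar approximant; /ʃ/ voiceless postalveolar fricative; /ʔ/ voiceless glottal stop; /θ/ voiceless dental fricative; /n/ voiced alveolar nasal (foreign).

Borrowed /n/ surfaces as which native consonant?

m

/m/ is closest: same manner (nasal), place distance 3 (alveolar→bilabial), same voicing; total 3. Next closest is /d/ at distance 4.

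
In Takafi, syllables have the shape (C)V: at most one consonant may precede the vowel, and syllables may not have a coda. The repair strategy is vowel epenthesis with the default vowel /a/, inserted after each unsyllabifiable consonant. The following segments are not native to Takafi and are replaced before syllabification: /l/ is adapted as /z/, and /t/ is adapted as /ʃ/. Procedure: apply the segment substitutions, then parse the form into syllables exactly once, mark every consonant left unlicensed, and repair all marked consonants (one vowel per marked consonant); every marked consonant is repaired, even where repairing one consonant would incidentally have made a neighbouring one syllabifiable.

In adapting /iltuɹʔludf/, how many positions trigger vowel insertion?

5

After substitution the input is /izʃuɹʔzudf/.
The unsyllabifiable consonants are /z/, /ɹ/, /ʔ/, /d/, /f/; each receives one epenthetic vowel.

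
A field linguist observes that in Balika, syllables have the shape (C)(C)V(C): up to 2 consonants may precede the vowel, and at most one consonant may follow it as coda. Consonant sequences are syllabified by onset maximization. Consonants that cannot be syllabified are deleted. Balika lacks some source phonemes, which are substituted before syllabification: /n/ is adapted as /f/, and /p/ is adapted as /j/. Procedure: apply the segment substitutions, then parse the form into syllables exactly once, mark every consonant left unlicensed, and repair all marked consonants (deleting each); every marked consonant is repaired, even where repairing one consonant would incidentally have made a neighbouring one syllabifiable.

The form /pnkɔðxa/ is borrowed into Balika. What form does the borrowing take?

Substitution: /p/ → /j/, /n/ → /f/, giving /jfkɔðxa/.
Under (C)(C)V(C), the unsyllabifiable consonants are /j/ (at most one coda consonant is licensed; onsets may contain at most 2 consonants).
Deleting the stranded consonants removes /j/.

fkɔðxa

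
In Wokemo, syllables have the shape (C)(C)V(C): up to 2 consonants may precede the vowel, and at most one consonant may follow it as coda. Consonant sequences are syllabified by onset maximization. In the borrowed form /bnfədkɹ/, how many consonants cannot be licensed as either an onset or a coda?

Under (C)(C)V(C), the unsyllabifiable consonants are /b/, /k/, /ɹ/ (at most one coda consonant is licensed; onsets may contain at most 2 consonants).

3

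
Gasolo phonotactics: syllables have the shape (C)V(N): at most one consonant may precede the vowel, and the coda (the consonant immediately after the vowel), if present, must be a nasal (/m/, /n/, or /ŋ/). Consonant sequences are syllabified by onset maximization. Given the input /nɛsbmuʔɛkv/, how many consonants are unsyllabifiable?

The consonants /s/, /b/, /k/, /v/ cannot be parsed into a legal (C)V(N) syllable (only a nasal (/m/, /n/, or /ŋ/) is licensed in coda position; onsets are limited to one consonant).

4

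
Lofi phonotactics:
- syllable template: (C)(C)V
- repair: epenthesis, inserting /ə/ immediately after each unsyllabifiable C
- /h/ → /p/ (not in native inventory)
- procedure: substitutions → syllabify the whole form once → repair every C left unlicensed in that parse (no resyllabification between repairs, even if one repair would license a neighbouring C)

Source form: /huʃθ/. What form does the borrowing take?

Substitution: /h/ → /p/, giving /puʃθ/.
Under (C)(C)V, the unsyllabifiable consonants are /ʃ/, /θ/ (no codas are permitted; onsets may contain at most 2 consonants).
Each unlicensed consonant becomes the onset of a new syllable: /ʃ/ → /ʃə/, /θ/ → /θə/.

puʃəθə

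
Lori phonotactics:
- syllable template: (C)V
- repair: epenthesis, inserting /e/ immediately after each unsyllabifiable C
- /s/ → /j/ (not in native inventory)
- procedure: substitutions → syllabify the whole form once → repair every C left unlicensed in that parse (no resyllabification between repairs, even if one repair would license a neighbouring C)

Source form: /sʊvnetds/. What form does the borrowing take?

Substitution: /s/ → /j/, giving /jʊvnetdj/.
Syllabifying with onset maximization leaves /v/, /t/, /d/, /j/ stranded (no codas are permitted; onsets are limited to one consonant).
Inserting the epenthetic vowel yields /v/ → /ve/, /t/ → /te/, /d/ → /de/, /j/ → /je/.

jʊvenetedeje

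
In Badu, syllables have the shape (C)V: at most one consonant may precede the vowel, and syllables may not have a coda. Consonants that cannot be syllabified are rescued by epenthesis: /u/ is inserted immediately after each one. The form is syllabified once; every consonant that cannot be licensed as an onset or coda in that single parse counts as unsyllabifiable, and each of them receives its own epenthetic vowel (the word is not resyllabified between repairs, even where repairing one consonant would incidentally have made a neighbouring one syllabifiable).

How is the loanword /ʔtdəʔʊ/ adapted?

Under (C)V, the unsyllabifiable consonants are /ʔ/, /t/ (no codas are permitted; onsets are limited to one consonant).
Epenthesis after each stranded consonant: /ʔ/ → /ʔu/, /t/ → /tu/.

ʔutudəʔʊ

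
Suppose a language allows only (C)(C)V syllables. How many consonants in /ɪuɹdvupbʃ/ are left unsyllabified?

4

Syllabifying with onset maximization leaves /ɹ/, /p/, /b/, /ʃ/ stranded (no codas are permitted; onsets may contain at most 2 consonants).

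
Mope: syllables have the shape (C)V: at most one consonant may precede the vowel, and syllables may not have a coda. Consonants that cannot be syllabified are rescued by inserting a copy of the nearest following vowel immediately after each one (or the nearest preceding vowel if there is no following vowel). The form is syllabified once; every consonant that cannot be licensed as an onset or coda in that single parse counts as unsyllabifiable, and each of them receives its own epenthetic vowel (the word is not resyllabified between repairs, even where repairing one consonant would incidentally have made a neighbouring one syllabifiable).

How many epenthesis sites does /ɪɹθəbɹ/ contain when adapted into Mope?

The unsyllabifiable consonants are /ɹ/, /b/, /ɹ/; each receives one epenthetic vowel.

3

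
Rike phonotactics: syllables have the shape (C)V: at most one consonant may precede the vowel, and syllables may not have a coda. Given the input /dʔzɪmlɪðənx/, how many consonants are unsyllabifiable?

The consonants /d/, /ʔ/, /m/, /n/, /x/ cannot be parsed into a legal (C)V syllable (no codas are permitted; onsets are limited to one consonant).

5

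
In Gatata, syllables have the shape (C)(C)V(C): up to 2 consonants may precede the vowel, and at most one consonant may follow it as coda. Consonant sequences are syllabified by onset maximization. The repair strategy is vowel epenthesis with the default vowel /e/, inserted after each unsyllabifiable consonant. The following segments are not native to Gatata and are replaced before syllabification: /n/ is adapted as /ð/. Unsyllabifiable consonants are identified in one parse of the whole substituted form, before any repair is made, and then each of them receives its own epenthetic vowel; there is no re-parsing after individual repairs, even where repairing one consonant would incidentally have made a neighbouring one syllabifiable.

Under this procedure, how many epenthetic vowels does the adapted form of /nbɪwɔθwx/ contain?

2

After substitution the input is /ðbɪwɔθwx/.
The unsyllabifiable consonants are /w/, /x/; each receives one epenthetic vowel.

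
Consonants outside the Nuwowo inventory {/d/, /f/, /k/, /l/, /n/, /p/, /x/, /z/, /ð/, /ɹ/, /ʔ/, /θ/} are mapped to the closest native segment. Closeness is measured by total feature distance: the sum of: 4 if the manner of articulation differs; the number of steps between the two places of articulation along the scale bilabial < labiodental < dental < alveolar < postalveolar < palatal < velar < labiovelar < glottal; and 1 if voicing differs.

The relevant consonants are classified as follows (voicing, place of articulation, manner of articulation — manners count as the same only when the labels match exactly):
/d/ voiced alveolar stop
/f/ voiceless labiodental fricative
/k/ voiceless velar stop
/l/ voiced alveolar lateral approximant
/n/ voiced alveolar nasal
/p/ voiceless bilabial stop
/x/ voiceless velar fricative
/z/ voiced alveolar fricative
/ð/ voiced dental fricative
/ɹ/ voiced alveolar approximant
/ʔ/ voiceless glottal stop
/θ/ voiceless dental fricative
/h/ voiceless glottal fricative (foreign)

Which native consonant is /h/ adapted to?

/x/ is closest: same manner (fricative), place distance 2 (glottal→velar), same voicing; total 2. Next closest is /ʔ/ at distance 4.

x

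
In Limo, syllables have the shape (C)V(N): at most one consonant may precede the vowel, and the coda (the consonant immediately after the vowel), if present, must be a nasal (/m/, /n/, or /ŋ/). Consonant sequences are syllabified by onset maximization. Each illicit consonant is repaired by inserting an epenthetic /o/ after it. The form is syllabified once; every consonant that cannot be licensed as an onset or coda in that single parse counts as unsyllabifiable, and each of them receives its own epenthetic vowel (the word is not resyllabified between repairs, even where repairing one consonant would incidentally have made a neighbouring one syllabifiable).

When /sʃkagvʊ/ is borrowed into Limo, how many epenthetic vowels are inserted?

The unsyllabifiable consonants are /s/, /ʃ/, /g/; each receives one epenthetic vowel.

3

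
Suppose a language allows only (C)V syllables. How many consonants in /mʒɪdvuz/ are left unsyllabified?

Under (C)V, the unsyllabifiable consonants are /m/, /d/, /z/ (no codas are permitted; onsets are limited to one consonant).

3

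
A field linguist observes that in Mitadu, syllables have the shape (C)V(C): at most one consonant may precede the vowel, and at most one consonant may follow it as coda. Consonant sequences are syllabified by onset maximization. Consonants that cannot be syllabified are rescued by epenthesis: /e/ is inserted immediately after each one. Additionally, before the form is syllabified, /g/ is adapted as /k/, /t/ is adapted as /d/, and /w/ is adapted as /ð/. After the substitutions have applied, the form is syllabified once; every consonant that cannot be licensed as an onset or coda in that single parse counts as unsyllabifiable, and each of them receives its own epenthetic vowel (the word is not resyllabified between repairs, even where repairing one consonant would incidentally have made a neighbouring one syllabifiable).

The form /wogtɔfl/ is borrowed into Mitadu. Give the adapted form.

ðokdɔfle

Substitution: /w/ → /ð/, /g/ → /k/, /t/ → /d/, giving /ðokdɔfl/.
Under (C)V(C), the unsyllabifiable consonants are /l/ (at most one coda consonant is licensed; onsets are limited to one consonant).
Epenthesis after each stranded consonant: /l/ → /le/.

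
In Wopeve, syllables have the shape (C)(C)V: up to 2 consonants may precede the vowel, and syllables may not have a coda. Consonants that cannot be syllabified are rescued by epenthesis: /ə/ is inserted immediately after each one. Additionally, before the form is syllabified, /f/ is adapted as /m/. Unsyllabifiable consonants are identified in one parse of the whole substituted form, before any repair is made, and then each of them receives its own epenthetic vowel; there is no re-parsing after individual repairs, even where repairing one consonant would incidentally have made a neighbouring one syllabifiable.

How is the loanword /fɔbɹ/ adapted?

Substitution: /f/ → /m/, giving /mɔbɹ/.
Syllabifying with onset maximization leaves /b/, /ɹ/ stranded (no codas are permitted; onsets may contain at most 2 consonants).
Epenthesis after each stranded consonant: /b/ → /bə/, /ɹ/ → /ɹə/.

mɔbəɹə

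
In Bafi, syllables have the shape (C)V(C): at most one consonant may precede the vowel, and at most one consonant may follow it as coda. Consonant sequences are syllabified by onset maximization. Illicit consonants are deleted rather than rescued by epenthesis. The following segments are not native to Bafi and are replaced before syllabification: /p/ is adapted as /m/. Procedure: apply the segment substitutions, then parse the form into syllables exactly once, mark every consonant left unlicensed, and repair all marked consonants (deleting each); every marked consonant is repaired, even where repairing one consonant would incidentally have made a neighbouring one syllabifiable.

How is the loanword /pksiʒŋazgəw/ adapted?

Substitution: /p/ → /m/, giving /mksiʒŋazgəw/.
The consonants /m/, /k/ cannot be parsed into a legal (C)V(C) syllable (at most one coda consonant is licensed; onsets are limited to one consonant).
Deleting the stranded consonants removes /m/, /k/.

siʒŋazgəw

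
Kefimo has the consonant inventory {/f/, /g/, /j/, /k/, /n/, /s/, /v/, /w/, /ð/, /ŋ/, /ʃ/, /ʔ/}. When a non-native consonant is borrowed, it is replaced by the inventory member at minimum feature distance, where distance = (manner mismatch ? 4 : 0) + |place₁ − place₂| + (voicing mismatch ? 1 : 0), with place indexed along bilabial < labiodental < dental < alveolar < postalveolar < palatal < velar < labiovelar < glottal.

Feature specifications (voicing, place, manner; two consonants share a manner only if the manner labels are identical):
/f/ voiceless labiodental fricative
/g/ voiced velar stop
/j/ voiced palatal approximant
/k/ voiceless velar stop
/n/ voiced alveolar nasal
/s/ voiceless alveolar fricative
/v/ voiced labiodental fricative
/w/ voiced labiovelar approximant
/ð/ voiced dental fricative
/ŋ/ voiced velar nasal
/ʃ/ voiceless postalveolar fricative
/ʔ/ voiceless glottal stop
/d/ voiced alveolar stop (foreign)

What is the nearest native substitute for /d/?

/g/ is closest: same manner (stop), place distance 3 (alveolar→velar), same voicing; total 3. Next closest is /k/ at distance 4.

g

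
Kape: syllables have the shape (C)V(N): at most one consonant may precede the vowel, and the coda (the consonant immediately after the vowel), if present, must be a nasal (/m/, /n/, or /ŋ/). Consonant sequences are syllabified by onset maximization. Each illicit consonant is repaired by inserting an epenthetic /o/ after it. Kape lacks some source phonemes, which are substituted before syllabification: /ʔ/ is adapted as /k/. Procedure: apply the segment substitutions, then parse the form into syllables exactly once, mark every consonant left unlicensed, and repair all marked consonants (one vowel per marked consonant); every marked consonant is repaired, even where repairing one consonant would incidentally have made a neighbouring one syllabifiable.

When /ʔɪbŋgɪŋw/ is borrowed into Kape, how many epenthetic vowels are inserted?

3

After substitution the input is /kɪbŋgɪŋw/.
The unsyllabifiable consonants are /b/, /ŋ/, /w/; each receives one epenthetic vowel.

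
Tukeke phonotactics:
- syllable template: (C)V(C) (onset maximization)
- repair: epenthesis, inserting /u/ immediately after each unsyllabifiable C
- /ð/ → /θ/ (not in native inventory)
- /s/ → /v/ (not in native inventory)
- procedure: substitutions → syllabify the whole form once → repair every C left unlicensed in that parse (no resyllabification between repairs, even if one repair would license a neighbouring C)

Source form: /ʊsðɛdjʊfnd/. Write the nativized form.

ʊvθɛdjʊfnudu

Substitution: /s/ → /v/, /ð/ → /θ/, giving /ʊvθɛdjʊfnd/.
The consonants /n/, /d/ cannot be parsed into a legal (C)V(C) syllable (at most one coda consonant is licensed; onsets are limited to one consonant).
Epenthesis after each stranded consonant: /n/ → /nu/, /d/ → /du/.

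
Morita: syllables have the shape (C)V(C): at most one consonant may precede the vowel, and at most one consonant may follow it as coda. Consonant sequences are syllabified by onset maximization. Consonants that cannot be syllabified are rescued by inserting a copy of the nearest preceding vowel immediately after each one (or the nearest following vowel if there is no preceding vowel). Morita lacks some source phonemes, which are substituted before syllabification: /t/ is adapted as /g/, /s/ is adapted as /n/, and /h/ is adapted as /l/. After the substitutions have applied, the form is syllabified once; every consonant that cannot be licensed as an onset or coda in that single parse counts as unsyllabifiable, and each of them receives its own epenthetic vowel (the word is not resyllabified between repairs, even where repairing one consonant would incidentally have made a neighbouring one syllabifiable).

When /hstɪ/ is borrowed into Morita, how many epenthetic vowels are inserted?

After substitution the input is /lngɪ/.
The unsyllabifiable consonants are /l/, /n/; each receives one epenthetic vowel.

2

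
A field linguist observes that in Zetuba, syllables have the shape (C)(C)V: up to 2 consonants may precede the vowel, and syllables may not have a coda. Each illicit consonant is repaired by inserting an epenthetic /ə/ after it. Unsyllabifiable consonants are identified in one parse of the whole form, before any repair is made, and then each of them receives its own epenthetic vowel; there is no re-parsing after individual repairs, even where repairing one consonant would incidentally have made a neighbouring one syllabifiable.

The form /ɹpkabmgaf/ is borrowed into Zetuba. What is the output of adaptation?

The consonants /ɹ/, /b/, /f/ cannot be parsed into a legal (C)(C)V syllable (no codas are permitted; onsets may contain at most 2 consonants).
Epenthesis after each stranded consonant: /ɹ/ → /ɹə/, /b/ → /bə/, /f/ → /fə/.

ɹəpkabəmgafə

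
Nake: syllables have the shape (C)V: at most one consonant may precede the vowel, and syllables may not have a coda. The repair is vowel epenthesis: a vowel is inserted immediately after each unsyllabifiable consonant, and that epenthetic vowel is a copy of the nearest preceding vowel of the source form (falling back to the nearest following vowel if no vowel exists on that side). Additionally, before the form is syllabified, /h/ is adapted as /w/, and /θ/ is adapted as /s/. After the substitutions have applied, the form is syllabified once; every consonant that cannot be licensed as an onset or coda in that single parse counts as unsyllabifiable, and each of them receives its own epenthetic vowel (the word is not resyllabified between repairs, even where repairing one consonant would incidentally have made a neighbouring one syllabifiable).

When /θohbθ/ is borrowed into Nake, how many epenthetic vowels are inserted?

After substitution the input is /sowbs/.
The unsyllabifiable consonants are /w/, /b/, /s/; each receives one epenthetic vowel.

3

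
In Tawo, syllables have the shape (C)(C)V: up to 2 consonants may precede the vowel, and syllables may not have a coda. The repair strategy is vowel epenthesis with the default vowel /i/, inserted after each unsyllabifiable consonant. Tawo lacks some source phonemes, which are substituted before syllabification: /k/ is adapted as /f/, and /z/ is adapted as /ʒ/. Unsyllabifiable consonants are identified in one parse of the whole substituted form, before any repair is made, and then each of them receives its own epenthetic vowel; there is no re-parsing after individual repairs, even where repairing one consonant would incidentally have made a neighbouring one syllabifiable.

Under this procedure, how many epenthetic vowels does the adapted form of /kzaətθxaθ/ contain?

After substitution the input is /fʒaətθxaθ/.
The unsyllabifiable consonants are /t/, /θ/; each receives one epenthetic vowel.

2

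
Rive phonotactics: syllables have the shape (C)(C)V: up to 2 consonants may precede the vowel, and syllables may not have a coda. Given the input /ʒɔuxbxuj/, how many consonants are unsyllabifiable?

Under (C)(C)V, the unsyllabifiable consonants are /x/, /j/ (no codas are permitted; onsets may contain at most 2 consonants).

2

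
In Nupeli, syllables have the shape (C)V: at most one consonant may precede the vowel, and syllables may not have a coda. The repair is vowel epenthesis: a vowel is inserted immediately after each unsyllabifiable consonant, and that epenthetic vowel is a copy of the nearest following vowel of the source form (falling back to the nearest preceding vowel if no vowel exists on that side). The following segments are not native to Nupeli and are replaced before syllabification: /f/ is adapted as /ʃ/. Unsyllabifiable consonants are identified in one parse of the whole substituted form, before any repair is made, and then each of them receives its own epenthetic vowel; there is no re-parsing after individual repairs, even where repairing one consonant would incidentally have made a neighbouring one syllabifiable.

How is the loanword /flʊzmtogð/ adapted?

ʃʊlʊzomotogoðo

Substitution: /f/ → /ʃ/, giving /ʃlʊzmtogð/.
Under (C)V, the unsyllabifiable consonants are /ʃ/, /z/, /m/, /g/, /ð/ (no codas are permitted; onsets are limited to one consonant).
Each unlicensed consonant becomes the onset of a new syllable: /ʃ/ → /ʃʊ/, /z/ → /zo/, /m/ → /mo/, /g/ → /go/, /ð/ → /ðo/.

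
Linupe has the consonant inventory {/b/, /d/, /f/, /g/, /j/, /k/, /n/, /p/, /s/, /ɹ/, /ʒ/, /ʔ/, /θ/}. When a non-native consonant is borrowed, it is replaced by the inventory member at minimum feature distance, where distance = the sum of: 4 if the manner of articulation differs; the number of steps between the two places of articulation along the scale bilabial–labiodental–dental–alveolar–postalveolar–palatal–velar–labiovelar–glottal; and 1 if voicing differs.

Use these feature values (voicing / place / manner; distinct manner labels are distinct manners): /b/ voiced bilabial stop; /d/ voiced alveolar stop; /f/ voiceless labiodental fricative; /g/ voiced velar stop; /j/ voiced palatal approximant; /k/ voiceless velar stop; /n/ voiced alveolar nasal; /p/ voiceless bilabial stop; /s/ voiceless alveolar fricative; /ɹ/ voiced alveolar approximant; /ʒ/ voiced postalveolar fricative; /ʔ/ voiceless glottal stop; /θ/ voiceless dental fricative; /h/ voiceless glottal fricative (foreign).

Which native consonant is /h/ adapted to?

ʔ

/ʔ/ is closest: manner differs (fricative→stop, +4), place distance 0 (glottal→glottal), same voicing; total 4. Next closest is /s/ at distance 5.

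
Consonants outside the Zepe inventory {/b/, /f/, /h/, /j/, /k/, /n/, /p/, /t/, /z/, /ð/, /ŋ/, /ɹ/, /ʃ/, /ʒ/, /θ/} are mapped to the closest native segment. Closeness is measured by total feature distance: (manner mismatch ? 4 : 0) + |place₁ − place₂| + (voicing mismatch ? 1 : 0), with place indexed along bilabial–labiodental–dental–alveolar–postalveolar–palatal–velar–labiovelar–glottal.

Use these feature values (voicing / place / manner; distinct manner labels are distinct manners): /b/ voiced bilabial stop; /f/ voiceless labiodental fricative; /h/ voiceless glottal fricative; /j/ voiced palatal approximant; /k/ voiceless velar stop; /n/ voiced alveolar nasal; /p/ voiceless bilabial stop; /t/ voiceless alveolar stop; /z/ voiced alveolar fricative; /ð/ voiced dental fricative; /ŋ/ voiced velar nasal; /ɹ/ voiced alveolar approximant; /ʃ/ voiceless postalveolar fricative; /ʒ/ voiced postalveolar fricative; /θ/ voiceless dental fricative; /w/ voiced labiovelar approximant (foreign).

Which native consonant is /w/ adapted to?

/j/ is closest: same manner (approximant), place distance 2 (labiovelar→palatal), same voicing; total 2. Next closest is /ɹ/ at distance 4.

j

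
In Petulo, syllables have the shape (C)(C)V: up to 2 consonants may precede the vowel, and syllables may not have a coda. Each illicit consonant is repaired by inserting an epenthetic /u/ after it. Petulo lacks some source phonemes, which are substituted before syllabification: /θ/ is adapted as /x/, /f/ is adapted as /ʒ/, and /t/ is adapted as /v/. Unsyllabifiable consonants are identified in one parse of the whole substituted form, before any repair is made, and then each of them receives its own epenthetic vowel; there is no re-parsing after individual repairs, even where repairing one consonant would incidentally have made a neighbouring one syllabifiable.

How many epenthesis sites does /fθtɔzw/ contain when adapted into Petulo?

After substitution the input is /ʒxvɔzw/.
The unsyllabifiable consonants are /ʒ/, /z/, /w/; each receives one epenthetic vowel.

3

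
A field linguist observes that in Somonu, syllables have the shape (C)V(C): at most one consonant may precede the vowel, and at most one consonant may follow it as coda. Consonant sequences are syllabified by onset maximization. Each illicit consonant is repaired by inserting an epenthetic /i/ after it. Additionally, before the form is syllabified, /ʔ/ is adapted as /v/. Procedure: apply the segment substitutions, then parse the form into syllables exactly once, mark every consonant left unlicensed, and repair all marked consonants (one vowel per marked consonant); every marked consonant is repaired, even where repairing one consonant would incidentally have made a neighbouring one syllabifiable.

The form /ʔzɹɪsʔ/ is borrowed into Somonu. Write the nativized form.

viziɹɪsvi

Substitution: /ʔ/ → /v/, giving /vzɹɪsv/.
Under (C)V(C), the unsyllabifiable consonants are /v/, /z/, /v/ (at most one coda consonant is licensed; onsets are limited to one consonant).
Inserting the epenthetic vowel yields /v/ → /vi/, /z/ → /zi/, /v/ → /vi/.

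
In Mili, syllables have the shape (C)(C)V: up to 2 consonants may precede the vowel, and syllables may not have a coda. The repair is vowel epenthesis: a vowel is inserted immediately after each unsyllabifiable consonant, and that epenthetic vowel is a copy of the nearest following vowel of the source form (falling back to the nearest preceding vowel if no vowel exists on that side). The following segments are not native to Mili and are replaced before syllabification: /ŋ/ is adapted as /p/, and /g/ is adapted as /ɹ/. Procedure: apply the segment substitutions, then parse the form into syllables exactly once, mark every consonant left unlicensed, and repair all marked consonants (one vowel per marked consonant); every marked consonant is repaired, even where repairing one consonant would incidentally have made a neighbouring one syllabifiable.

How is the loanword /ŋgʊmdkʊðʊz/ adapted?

pɹʊmʊdkʊðʊzʊ

Substitution: /ŋ/ → /p/, /g/ → /ɹ/, giving /pɹʊmdkʊðʊz/.
Syllabifying with onset maximization leaves /m/, /z/ stranded (no codas are permitted; onsets may contain at most 2 consonants).
Epenthesis after each stranded consonant: /m/ → /mʊ/, /z/ → /zʊ/.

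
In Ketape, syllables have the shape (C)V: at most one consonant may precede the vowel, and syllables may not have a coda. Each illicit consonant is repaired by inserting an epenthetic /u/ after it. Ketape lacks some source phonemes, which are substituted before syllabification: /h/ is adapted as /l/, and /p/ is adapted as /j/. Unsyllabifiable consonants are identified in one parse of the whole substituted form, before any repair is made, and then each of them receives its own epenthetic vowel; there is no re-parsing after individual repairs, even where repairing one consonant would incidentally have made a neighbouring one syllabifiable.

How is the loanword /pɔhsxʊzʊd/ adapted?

jɔlusuxʊzʊdu

Substitution: /p/ → /j/, /h/ → /l/, giving /jɔlsxʊzʊd/.
The consonants /l/, /s/, /d/ cannot be parsed into a legal (C)V syllable (no codas are permitted; onsets are limited to one consonant).
Each unlicensed consonant becomes the onset of a new syllable: /l/ → /lu/, /s/ → /su/, /d/ → /du/.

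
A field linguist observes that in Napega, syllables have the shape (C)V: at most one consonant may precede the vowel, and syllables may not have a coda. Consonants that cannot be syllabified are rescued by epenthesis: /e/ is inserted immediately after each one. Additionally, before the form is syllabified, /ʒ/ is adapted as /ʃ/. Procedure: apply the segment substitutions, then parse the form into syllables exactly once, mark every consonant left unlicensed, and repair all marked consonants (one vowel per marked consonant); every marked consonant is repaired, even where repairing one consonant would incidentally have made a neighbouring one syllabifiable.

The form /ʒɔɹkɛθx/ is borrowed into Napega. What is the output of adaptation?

Substitution: /ʒ/ → /ʃ/, giving /ʃɔɹkɛθx/.
The consonants /ɹ/, /θ/, /x/ cannot be parsed into a legal (C)V syllable (no codas are permitted; onsets are limited to one consonant).
Inserting the epenthetic vowel yields /ɹ/ → /ɹe/, /θ/ → /θe/, /x/ → /xe/.

ʃɔɹekɛθexe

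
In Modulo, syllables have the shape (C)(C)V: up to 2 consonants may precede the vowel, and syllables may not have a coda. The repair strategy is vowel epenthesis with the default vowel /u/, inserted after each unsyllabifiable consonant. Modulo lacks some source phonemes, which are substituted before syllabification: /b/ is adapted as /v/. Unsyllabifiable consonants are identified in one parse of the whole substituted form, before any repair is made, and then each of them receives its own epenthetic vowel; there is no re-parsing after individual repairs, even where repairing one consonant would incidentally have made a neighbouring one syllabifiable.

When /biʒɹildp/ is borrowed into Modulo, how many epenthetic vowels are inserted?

3

After substitution the input is /viʒɹildp/.
The unsyllabifiable consonants are /l/, /d/, /p/; each receives one epenthetic vowel.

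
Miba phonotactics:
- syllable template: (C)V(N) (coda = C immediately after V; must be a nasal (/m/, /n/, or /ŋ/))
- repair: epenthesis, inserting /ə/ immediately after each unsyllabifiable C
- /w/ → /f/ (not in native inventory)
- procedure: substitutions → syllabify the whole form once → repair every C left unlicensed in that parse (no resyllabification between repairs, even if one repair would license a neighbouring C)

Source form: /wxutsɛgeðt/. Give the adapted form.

fəxutəsɛgeðətə

Substitution: /w/ → /f/, giving /fxutsɛgeðt/.
Under (C)V(N), the unsyllabifiable consonants are /f/, /t/, /ð/, /t/ (only a nasal (/m/, /n/, or /ŋ/) is licensed in coda position; onsets are limited to one consonant).
Epenthesis after each stranded consonant: /f/ → /fə/, /t/ → /tə/, /ð/ → /ðə/, /t/ → /tə/.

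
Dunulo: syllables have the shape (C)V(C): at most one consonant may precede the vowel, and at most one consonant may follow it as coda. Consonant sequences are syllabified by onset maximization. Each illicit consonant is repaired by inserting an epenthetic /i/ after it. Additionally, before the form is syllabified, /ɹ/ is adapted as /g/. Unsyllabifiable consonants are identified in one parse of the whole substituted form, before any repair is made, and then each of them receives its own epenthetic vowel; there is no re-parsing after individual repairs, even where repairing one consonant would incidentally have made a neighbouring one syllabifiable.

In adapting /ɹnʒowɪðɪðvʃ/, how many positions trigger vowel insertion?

After substitution the input is /gnʒowɪðɪðvʃ/.
The unsyllabifiable consonants are /g/, /n/, /v/, /ʃ/; each receives one epenthetic vowel.

4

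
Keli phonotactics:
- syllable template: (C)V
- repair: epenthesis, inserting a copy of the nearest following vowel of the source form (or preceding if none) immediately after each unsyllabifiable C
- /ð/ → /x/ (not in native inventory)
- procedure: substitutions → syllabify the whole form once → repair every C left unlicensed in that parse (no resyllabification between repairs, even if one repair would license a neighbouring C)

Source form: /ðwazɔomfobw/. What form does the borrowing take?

xawazɔomofobowo

Substitution: /ð/ → /x/, giving /xwazɔomfobw/.
Syllabifying with onset maximization leaves /x/, /m/, /b/, /w/ stranded (no codas are permitted; onsets are limited to one consonant).
Inserting the epenthetic vowel yields /x/ → /xa/, /m/ → /mo/, /b/ → /bo/, /w/ → /wo/.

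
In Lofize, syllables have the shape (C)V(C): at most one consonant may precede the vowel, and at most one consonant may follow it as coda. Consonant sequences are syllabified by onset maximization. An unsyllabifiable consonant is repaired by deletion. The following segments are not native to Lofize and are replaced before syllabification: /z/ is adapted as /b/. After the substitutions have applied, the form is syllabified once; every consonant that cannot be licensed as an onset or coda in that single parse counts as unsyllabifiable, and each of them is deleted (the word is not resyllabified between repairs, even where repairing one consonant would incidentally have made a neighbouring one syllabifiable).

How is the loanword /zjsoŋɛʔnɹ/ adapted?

soŋɛʔ

Substitution: /z/ → /b/, giving /bjsoŋɛʔnɹ/.
Syllabifying with onset maximization leaves /b/, /j/, /n/, /ɹ/ stranded (at most one coda consonant is licensed; onsets are limited to one consonant).
Deletion applies to /b/, /j/, /n/, /ɹ/.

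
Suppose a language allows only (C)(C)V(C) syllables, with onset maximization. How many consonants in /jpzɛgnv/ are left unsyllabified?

3

Syllabifying with onset maximization leaves /j/, /n/, /v/ stranded (at most one coda consonant is licensed; onsets may contain at most 2 consonants).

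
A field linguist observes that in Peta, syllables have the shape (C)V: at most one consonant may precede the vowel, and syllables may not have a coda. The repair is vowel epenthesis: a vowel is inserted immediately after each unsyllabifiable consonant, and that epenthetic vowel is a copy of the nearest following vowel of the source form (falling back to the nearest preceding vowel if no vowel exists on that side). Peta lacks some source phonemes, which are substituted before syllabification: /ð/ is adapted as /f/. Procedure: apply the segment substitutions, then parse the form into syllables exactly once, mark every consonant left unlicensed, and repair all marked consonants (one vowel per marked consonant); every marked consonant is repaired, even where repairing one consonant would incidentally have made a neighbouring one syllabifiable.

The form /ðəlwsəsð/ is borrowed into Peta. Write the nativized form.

fələwəsəsəfə

Substitution: /ð/ → /f/, giving /fəlwsəsf/.
The consonants /l/, /w/, /s/, /f/ cannot be parsed into a legal (C)V syllable (no codas are permitted; onsets are limited to one consonant).
Each unlicensed consonant becomes the onset of a new syllable: /l/ → /lə/, /w/ → /wə/, /s/ → /sə/, /f/ → /fə/.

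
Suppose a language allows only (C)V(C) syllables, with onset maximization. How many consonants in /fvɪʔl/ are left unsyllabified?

The consonants /f/, /l/ cannot be parsed into a legal (C)V(C) syllable (at most one coda consonant is licensed; onsets are limited to one consonant).

2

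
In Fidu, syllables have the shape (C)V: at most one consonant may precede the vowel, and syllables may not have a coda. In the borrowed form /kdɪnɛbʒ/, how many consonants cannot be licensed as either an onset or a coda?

Under (C)V, the unsyllabifiable consonants are /k/, /b/, /ʒ/ (no codas are permitted; onsets are limited to one consonant).

3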